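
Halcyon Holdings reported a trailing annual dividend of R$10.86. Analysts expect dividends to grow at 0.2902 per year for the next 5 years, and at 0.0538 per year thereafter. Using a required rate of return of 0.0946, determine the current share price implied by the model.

R$729.51

Two-stage DDM. Project D₁…D_5 at 0.2902, terminal growth 0.0538, discount at r = 0.0946.
D_1 = 14.0116
D_2 = 18.0777
D_3 = 23.3239
D_4 = 30.0925
D_5 = 38.8253
Terminal value at t=5: TV = D_6/(r−g) = 40.9141/(0.0946−0.0538) = 1002.7970
P₀ = 14.0116/(1+0.0946)^1 + 18.0777/(1+0.0946)^2 + 23.3239/(1+0.0946)^3 + 30.0925/(1+0.0946)^4 + 38.8253/(1+0.0946)^5 + 1002.7970/(1+0.0946)^5 = 729.5122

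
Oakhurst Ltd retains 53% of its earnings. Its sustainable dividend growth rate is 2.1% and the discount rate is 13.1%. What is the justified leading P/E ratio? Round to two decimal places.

Payout ratio b = 1 − 0.53 = 0.47.
Justified leading P/E = b/(r−g) = 0.47/(0.131−0.021) = 4.2727

4.27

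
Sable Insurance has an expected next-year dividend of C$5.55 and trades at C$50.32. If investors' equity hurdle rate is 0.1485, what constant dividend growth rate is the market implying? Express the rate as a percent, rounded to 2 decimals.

From P₀ = D₁/(r − g), the implied growth is g = r − D₁/P₀.
g = 0.1485 − 5.55/50.32 = 0.1485 − 0.11029 = 0.03821

3.82%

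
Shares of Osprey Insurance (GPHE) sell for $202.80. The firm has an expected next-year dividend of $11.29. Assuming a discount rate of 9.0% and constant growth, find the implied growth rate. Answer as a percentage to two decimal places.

From P₀ = D₁/(r − g), the implied growth is g = r − D₁/P₀.
g = 0.09 − 11.29/202.80 = 0.09 − 0.05567 = 0.03433

3.43%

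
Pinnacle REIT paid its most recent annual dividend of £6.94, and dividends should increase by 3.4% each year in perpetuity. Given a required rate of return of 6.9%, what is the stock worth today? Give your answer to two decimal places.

£205.03

Gordon growth model: P₀ = D₁/(r − g). D₁ = 6.94 × (1 + 0.034) = 7.1760.
P₀ = 7.1760 / (0.069 − 0.034) = 7.1760 / 0.035 = 205.0274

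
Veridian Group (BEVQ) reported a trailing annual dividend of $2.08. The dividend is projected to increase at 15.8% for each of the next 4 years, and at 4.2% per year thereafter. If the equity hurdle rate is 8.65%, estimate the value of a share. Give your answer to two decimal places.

$72.63

Two-stage DDM. Project D₁…D_4 at 0.158, terminal growth 0.042, discount at r = 0.0865.
D_1 = 2.4086
D_2 = 2.7892
D_3 = 3.2299
D_4 = 3.7402
Terminal value at t=4: TV = D_5/(r−g) = 3.8973/(0.0865−0.042) = 87.5801
P₀ = 2.4086/(1+0.0865)^1 + 2.7892/(1+0.0865)^2 + 3.2299/(1+0.0865)^3 + 3.7402/(1+0.0865)^4 + 87.5801/(1+0.0865)^4 = 72.6291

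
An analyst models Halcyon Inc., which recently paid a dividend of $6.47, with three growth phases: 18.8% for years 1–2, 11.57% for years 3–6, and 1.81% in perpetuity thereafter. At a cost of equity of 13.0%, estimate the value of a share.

Three-stage DDM. Project D₁…D_6; terminal Gordon value at t=6 with g = 0.0181; discount at r = 0.13.
D_1 = 7.6864
D_2 = 9.1314
D_3 = 10.1879
D_4 = 11.3666
D_5 = 12.6818
D_6 = 14.1490
TV_6 = 14.4051/(0.13−0.0181) = 128.7322
P₀ = Σ Dₜ/(1+r)ᵗ + TV_6/(1+r)^6 = 103.4971

$103.50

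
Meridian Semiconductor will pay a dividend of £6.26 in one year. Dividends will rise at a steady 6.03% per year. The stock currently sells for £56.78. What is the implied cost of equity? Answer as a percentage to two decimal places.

17.06%

Rearranging the constant-growth DDM: r = D₁/P₀ + g.
r = 6.2600 / 56.78 + 0.0603 = 0.11025 + 0.0603 = 0.17055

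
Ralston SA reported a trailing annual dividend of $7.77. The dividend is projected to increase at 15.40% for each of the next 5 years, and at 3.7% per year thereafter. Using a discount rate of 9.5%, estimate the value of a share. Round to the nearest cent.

Two-stage DDM. Project D₁…D_5 at 0.154, terminal growth 0.037, discount at r = 0.095.
D_1 = 8.9666
D_2 = 10.3474
D_3 = 11.9409
D_4 = 13.7798
D_5 = 15.9019
Terminal value at t=5: TV = D_6/(r−g) = 16.4903/(0.095−0.037) = 284.3157
P₀ = 8.9666/(1+0.095)^1 + 10.3474/(1+0.095)^2 + 11.9409/(1+0.095)^3 + 13.7798/(1+0.095)^4 + 15.9019/(1+0.095)^5 + 284.3157/(1+0.095)^5 = 226.2048

$226.20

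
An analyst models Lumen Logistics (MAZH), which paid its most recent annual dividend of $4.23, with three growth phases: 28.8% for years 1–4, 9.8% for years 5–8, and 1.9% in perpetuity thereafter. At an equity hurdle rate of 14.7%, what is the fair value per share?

$91.91

Three-stage DDM. Project D₁…D_8; terminal Gordon value at t=8 with g = 0.019; discount at r = 0.147.
D_1 = 5.4482
D_2 = 7.0173
D_3 = 9.0383
D_4 = 11.6414
D_5 = 12.7822
D_6 = 14.0349
D_7 = 15.4103
D_8 = 16.9205
TV_8 = 17.2420/(0.147−0.019) = 134.7030
P₀ = Σ Dₜ/(1+r)ᵗ + TV_8/(1+r)^8 = 91.9143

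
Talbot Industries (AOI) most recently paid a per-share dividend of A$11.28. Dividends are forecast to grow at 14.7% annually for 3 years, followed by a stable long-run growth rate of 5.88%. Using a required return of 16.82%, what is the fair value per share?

Two-stage DDM. Project D₁…D_3 at 0.147, terminal growth 0.0588, discount at r = 0.1682.
D_1 = 12.9382
D_2 = 14.8401
D_3 = 17.0216
Terminal value at t=3: TV = D_4/(r−g) = 18.0224/(0.1682−0.0588) = 164.7388
P₀ = 12.9382/(1+0.1682)^1 + 14.8401/(1+0.1682)^2 + 17.0216/(1+0.1682)^3 + 164.7388/(1+0.1682)^3 = 135.9608

A$135.96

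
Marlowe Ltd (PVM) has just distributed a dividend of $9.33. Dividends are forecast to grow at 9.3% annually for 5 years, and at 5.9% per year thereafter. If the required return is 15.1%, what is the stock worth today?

$122.98

Two-stage DDM. Project D₁…D_5 at 0.093, terminal growth 0.059, discount at r = 0.151.
D_1 = 10.1977
D_2 = 11.1461
D_3 = 12.1827
D_4 = 13.3156
D_5 = 14.5540
Terminal value at t=5: TV = D_6/(r−g) = 15.4127/(0.151−0.059) = 167.5292
P₀ = 10.1977/(1+0.151)^1 + 11.1461/(1+0.151)^2 + 12.1827/(1+0.151)^3 + 13.3156/(1+0.151)^4 + 14.5540/(1+0.151)^5 + 167.5292/(1+0.151)^5 = 122.9845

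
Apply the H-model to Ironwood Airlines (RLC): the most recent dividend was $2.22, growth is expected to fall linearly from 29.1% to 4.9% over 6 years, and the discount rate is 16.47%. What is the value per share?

$34.06

H-model: P₀ = D₀[(1+g_L) + H(g_S−g_L)]/(r−g_L), with H = 6/2 = 3.
P₀ = 2.22 × [(1+0.049) + 3×(0.291−0.049)] / (0.1647−0.049)
   = 2.22 × 1.7750 / 0.1157 = 34.0579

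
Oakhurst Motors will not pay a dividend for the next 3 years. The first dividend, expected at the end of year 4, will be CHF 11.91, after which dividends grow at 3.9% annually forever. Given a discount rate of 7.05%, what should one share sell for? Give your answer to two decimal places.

CHF 308.21

Deferred-dividend DDM. At t=3 the remaining stream is a growing perpetuity with first payment D_4 = 11.91.
V_3 = D_4/(r−g) = 11.91/(0.0705−0.039) = 378.0952
P₀ = V_3/(1+r)^3 = 378.0952/(1+0.0705)^3 = 308.2061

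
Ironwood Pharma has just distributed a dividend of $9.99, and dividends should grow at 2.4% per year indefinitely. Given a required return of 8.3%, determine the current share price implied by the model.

Gordon growth model: P₀ = D₁/(r − g). D₁ = 9.99 × (1 + 0.024) = 10.2298.
P₀ = 10.2298 / (0.083 − 0.024) = 10.2298 / 0.059 = 173.3858

$173.39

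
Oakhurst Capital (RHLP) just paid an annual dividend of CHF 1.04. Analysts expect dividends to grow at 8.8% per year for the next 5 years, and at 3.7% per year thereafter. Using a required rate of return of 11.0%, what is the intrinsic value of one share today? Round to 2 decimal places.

CHF 18.27

Two-stage DDM. Project D₁…D_5 at 0.088, terminal growth 0.037, discount at r = 0.11.
D_1 = 1.1315
D_2 = 1.2311
D_3 = 1.3394
D_4 = 1.4573
D_5 = 1.5855
Terminal value at t=5: TV = D_6/(r−g) = 1.6442/(0.11−0.037) = 22.5234
P₀ = 1.1315/(1+0.11)^1 + 1.2311/(1+0.11)^2 + 1.3394/(1+0.11)^3 + 1.4573/(1+0.11)^4 + 1.5855/(1+0.11)^5 + 22.5234/(1+0.11)^5 = 18.2654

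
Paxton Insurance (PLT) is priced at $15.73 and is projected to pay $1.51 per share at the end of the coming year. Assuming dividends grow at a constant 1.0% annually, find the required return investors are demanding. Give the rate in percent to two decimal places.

10.60%

Rearranging the constant-growth DDM: r = D₁/P₀ + g.
r = 1.5100 / 15.73 + 0.01 = 0.09599 + 0.01 = 0.10599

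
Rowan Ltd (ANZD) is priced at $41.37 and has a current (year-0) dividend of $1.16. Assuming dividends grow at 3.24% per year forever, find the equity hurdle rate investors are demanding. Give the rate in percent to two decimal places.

Rearranging the constant-growth DDM: r = D₁/P₀ + g.
D₁ = 1.16 × (1 + 0.0324) = 1.1976.
r = 1.1976 / 41.37 + 0.0324 = 0.02895 + 0.0324 = 0.06135

6.13%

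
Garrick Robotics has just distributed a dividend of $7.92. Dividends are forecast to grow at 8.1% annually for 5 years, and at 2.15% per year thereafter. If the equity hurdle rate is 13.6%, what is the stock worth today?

$89.34

Two-stage DDM. Project D₁…D_5 at 0.081, terminal growth 0.0215, discount at r = 0.136.
D_1 = 8.5615
D_2 = 9.2550
D_3 = 10.0047
D_4 = 10.8150
D_5 = 11.6911
Terminal value at t=5: TV = D_6/(r−g) = 11.9424/(0.136−0.0215) = 104.3005
P₀ = 8.5615/(1+0.136)^1 + 9.2550/(1+0.136)^2 + 10.0047/(1+0.136)^3 + 10.8150/(1+0.136)^4 + 11.6911/(1+0.136)^5 + 104.3005/(1+0.136)^5 = 89.3372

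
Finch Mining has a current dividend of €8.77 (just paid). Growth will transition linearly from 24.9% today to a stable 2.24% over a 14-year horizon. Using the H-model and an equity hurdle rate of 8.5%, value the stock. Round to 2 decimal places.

H-model: P₀ = D₀[(1+g_L) + H(g_S−g_L)]/(r−g_L), with H = 14/2 = 7.
P₀ = 8.77 × [(1+0.0224) + 7×(0.249−0.0224)] / (0.085−0.0224)
   = 8.77 × 2.6086 / 0.0626 = 365.4540

€365.45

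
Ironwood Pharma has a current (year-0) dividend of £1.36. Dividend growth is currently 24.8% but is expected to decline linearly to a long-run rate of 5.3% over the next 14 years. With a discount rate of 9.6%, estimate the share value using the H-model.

£76.48

H-model: P₀ = D₀[(1+g_L) + H(g_S−g_L)]/(r−g_L), with H = 14/2 = 7.
P₀ = 1.36 × [(1+0.053) + 7×(0.248−0.053)] / (0.096−0.053)
   = 1.36 × 2.4180 / 0.043 = 76.4763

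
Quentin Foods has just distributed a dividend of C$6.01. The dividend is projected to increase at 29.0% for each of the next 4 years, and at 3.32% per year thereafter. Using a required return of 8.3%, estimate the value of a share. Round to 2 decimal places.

Two-stage DDM. Project D₁…D_4 at 0.29, terminal growth 0.0332, discount at r = 0.083.
D_1 = 7.7529
D_2 = 10.0012
D_3 = 12.9016
D_4 = 16.6431
Terminal value at t=4: TV = D_5/(r−g) = 17.1956/(0.083−0.0332) = 345.2935
P₀ = 7.7529/(1+0.083)^1 + 10.0012/(1+0.083)^2 + 12.9016/(1+0.083)^3 + 16.6431/(1+0.083)^4 + 345.2935/(1+0.083)^4 = 288.9412

C$288.94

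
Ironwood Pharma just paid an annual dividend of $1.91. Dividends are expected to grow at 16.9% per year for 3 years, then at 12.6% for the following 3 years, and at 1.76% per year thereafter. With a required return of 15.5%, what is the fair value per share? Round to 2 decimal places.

$25.11

Three-stage DDM. Project D₁…D_6; terminal Gordon value at t=6 with g = 0.0176; discount at r = 0.155.
D_1 = 2.2328
D_2 = 2.6101
D_3 = 3.0512
D_4 = 3.4357
D_5 = 3.8686
D_6 = 4.3560
TV_6 = 4.4327/(0.155−0.0176) = 32.2613
P₀ = Σ Dₜ/(1+r)ᵗ + TV_6/(1+r)^6 = 25.1067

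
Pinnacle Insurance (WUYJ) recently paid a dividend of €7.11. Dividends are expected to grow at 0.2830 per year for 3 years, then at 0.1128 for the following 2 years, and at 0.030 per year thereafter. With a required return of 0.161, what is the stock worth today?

€113.46

Three-stage DDM. Project D₁…D_5; terminal Gordon value at t=5 with g = 0.03; discount at r = 0.161.
D_1 = 9.1221
D_2 = 11.7037
D_3 = 15.0158
D_4 = 16.7096
D_5 = 18.5945
TV_5 = 19.1523/(0.161−0.03) = 146.2008
P₀ = Σ Dₜ/(1+r)ᵗ + TV_5/(1+r)^5 = 113.4558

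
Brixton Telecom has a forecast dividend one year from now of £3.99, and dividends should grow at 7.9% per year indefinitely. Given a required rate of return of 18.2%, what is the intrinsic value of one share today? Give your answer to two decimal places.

£38.74

Gordon growth model: P₀ = D₁/(r − g), with D₁ = 3.99 given directly.
P₀ = 3.9900 / (0.182 − 0.079) = 3.9900 / 0.103 = 38.7379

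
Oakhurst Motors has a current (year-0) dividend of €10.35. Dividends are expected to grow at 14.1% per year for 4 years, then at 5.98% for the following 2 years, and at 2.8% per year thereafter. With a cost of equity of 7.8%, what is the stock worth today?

€331.27

Three-stage DDM. Project D₁…D_6; terminal Gordon value at t=6 with g = 0.028; discount at r = 0.078.
D_1 = 11.8094
D_2 = 13.4745
D_3 = 15.3744
D_4 = 17.5422
D_5 = 18.5912
D_6 = 19.7029
TV_6 = 20.2546/(0.078−0.028) = 405.0922
P₀ = Σ Dₜ/(1+r)ᵗ + TV_6/(1+r)^6 = 331.2700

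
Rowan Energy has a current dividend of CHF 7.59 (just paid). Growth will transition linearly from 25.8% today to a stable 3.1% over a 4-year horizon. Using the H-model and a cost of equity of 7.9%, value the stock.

H-model: P₀ = D₀[(1+g_L) + H(g_S−g_L)]/(r−g_L), with H = 4/2 = 2.
P₀ = 7.59 × [(1+0.031) + 2×(0.258−0.031)] / (0.079−0.031)
   = 7.59 × 1.4850 / 0.048 = 234.8156

CHF 234.82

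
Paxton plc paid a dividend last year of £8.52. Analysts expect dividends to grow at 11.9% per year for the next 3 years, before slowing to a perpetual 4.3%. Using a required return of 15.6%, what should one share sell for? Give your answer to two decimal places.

Two-stage DDM. Project D₁…D_3 at 0.119, terminal growth 0.043, discount at r = 0.156.
D_1 = 9.5339
D_2 = 10.6684
D_3 = 11.9380
Terminal value at t=3: TV = D_4/(r−g) = 12.4513/(0.156−0.043) = 110.1884
P₀ = 9.5339/(1+0.156)^1 + 10.6684/(1+0.156)^2 + 11.9380/(1+0.156)^3 + 110.1884/(1+0.156)^3 = 95.2868

£95.29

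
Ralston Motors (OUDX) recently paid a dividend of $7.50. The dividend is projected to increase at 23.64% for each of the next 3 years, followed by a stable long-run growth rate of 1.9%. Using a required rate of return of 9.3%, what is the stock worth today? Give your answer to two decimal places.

$178.43

Two-stage DDM. Project D₁…D_3 at 0.2364, terminal growth 0.019, discount at r = 0.093.
D_1 = 9.2730
D_2 = 11.4651
D_3 = 14.1755
Terminal value at t=3: TV = D_4/(r−g) = 14.4448/(0.093−0.019) = 195.2004
P₀ = 9.2730/(1+0.093)^1 + 11.4651/(1+0.093)^2 + 14.1755/(1+0.093)^3 + 195.2004/(1+0.093)^3 = 178.4300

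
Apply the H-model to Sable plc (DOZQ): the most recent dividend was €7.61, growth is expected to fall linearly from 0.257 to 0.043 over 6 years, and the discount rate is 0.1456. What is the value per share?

H-model: P₀ = D₀[(1+g_L) + H(g_S−g_L)]/(r−g_L), with H = 6/2 = 3.
P₀ = 7.61 × [(1+0.043) + 3×(0.257−0.043)] / (0.1456−0.043)
   = 7.61 × 1.6850 / 0.1026 = 124.9790

€124.98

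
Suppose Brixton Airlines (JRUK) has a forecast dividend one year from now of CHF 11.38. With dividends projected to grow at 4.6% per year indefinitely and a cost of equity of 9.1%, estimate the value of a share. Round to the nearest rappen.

CHF 252.89

Gordon growth model: P₀ = D₁/(r − g), with D₁ = 11.38 given directly.
P₀ = 11.3800 / (0.091 − 0.046) = 11.3800 / 0.045 = 252.8889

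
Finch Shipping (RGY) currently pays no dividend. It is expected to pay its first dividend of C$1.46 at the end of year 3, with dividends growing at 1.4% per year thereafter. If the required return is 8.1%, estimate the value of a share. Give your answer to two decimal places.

Deferred-dividend DDM. At t=2 the remaining stream is a growing perpetuity with first payment D_3 = 1.46.
V_2 = D_3/(r−g) = 1.46/(0.081−0.014) = 21.7910
P₀ = V_2/(1+r)^2 = 21.7910/(1+0.081)^2 = 18.6478

C$18.65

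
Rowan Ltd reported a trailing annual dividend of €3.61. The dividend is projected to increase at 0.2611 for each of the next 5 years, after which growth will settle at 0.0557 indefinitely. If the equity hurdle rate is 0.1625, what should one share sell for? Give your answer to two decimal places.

Two-stage DDM. Project D₁…D_5 at 0.2611, terminal growth 0.0557, discount at r = 0.1625.
D_1 = 4.5526
D_2 = 5.7412
D_3 = 7.2403
D_4 = 9.1307
D_5 = 11.5148
Terminal value at t=5: TV = D_6/(r−g) = 12.1561/(0.1625−0.0557) = 113.8214
P₀ = 4.5526/(1+0.1625)^1 + 5.7412/(1+0.1625)^2 + 7.2403/(1+0.1625)^3 + 9.1307/(1+0.1625)^4 + 11.5148/(1+0.1625)^5 + 113.8214/(1+0.1625)^5 = 76.8081

€76.81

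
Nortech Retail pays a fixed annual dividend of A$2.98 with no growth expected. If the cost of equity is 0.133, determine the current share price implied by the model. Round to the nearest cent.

Zero-growth DDM (perpetuity): P₀ = D/r = 2.98 / 0.133 = 22.4060

A$22.41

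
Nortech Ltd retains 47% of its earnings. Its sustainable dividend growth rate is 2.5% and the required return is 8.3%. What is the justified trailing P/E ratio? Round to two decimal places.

9.37

Payout ratio b = 1 − 0.47 = 0.53.
Justified trailing P/E = b(1+g)/(r−g) = 0.53×(1+0.025)/(0.083−0.025) = 9.3664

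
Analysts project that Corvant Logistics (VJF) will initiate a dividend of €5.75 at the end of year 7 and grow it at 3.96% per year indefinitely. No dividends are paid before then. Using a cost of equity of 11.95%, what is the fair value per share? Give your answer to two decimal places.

Deferred-dividend DDM. At t=6 the remaining stream is a growing perpetuity with first payment D_7 = 5.75.
V_6 = D_7/(r−g) = 5.75/(0.1195−0.0396) = 71.9650
P₀ = V_6/(1+r)^6 = 71.9650/(1+0.1195)^6 = 36.5575

€36.56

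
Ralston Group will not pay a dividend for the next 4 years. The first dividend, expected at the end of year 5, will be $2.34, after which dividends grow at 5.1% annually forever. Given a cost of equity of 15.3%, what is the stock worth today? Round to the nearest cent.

Deferred-dividend DDM. At t=4 the remaining stream is a growing perpetuity with first payment D_5 = 2.34.
V_4 = D_5/(r−g) = 2.34/(0.153−0.051) = 22.9412
P₀ = V_4/(1+r)^4 = 22.9412/(1+0.153)^4 = 12.9807

$12.98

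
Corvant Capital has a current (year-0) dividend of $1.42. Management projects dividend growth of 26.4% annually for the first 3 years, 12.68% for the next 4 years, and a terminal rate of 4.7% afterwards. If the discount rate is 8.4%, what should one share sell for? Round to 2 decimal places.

Three-stage DDM. Project D₁…D_7; terminal Gordon value at t=7 with g = 0.047; discount at r = 0.084.
D_1 = 1.7949
D_2 = 2.2687
D_3 = 2.8677
D_4 = 3.2313
D_5 = 3.6410
D_6 = 4.1027
D_7 = 4.6229
TV_7 = 4.8402/(0.084−0.047) = 130.8163
P₀ = Σ Dₜ/(1+r)ᵗ + TV_7/(1+r)^7 = 90.1481

$90.15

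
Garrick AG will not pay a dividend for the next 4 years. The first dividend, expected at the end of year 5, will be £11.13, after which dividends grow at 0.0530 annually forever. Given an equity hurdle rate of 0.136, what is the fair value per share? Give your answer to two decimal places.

£80.52

Deferred-dividend DDM. At t=4 the remaining stream is a growing perpetuity with first payment D_5 = 11.13.
V_4 = D_5/(r−g) = 11.13/(0.136−0.053) = 134.0964
P₀ = V_4/(1+r)^4 = 134.0964/(1+0.136)^4 = 80.5200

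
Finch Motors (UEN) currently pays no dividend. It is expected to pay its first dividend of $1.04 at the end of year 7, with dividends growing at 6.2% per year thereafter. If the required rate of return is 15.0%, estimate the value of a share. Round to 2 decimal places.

Deferred-dividend DDM. At t=6 the remaining stream is a growing perpetuity with first payment D_7 = 1.04.
V_6 = D_7/(r−g) = 1.04/(0.15−0.062) = 11.8182
P₀ = V_6/(1+r)^6 = 11.8182/(1+0.15)^6 = 5.1093

$5.11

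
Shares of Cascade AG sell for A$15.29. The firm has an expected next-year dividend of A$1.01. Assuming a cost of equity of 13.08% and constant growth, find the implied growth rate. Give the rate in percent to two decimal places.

From P₀ = D₁/(r − g), the implied growth is g = r − D₁/P₀.
g = 0.1308 − 1.01/15.29 = 0.1308 − 0.06606 = 0.06474

6.47%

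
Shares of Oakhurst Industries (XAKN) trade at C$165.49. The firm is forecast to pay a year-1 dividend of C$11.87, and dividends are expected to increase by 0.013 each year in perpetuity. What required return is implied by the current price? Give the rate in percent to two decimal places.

Rearranging the constant-growth DDM: r = D₁/P₀ + g.
r = 11.8700 / 165.49 + 0.013 = 0.07173 + 0.013 = 0.08473

8.47%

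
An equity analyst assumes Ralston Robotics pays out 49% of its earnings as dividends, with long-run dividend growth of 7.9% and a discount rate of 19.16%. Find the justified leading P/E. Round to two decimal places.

Justified leading P/E = b/(r−g) = 0.49/(0.1916−0.079) = 4.3517

4.35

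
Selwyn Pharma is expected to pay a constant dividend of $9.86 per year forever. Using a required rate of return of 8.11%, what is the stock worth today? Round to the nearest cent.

$121.58

Zero-growth DDM (perpetuity): P₀ = D/r = 9.86 / 0.0811 = 121.5783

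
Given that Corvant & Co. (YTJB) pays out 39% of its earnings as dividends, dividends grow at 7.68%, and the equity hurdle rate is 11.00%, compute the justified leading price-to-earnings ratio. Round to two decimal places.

Justified leading P/E = b/(r−g) = 0.39/(0.11−0.0768) = 11.7470

11.75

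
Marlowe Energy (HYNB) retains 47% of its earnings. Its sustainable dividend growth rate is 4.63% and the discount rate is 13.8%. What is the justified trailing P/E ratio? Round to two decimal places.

6.05

Payout ratio b = 1 − 0.47 = 0.53.
Justified trailing P/E = b(1+g)/(r−g) = 0.53×(1+0.0463)/(0.138−0.0463) = 6.0473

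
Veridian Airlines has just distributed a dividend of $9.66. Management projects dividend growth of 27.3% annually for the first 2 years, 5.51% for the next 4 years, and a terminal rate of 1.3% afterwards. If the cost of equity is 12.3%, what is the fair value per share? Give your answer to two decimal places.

Three-stage DDM. Project D₁…D_6; terminal Gordon value at t=6 with g = 0.013; discount at r = 0.123.
D_1 = 12.2972
D_2 = 15.6543
D_3 = 16.5169
D_4 = 17.4269
D_5 = 18.3872
D_6 = 19.4003
TV_6 = 19.6525/(0.123−0.013) = 178.6591
P₀ = Σ Dₜ/(1+r)ᵗ + TV_6/(1+r)^6 = 155.0231

$155.02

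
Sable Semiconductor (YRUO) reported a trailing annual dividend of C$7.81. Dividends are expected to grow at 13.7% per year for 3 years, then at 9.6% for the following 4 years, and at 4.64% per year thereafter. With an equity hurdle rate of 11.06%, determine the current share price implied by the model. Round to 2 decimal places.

C$186.54

Three-stage DDM. Project D₁…D_7; terminal Gordon value at t=7 with g = 0.0464; discount at r = 0.1106.
D_1 = 8.8800
D_2 = 10.0965
D_3 = 11.4797
D_4 = 12.5818
D_5 = 13.7897
D_6 = 15.1135
D_7 = 16.5644
TV_7 = 17.3329/(0.1106−0.0464) = 269.9836
P₀ = Σ Dₜ/(1+r)ᵗ + TV_7/(1+r)^7 = 186.5444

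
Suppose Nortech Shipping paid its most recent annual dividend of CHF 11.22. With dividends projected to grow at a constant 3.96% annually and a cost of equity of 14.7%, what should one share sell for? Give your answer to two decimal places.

Gordon growth model: P₀ = D₁/(r − g). D₁ = 11.22 × (1 + 0.0396) = 11.6643.
P₀ = 11.6643 / (0.147 − 0.0396) = 11.6643 / 0.1074 = 108.6063

CHF 108.61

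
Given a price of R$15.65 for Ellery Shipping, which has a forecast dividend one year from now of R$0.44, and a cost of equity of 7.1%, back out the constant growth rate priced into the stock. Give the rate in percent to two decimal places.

From P₀ = D₁/(r − g), the implied growth is g = r − D₁/P₀.
g = 0.071 − 0.44/15.65 = 0.071 − 0.02812 = 0.04288

4.29%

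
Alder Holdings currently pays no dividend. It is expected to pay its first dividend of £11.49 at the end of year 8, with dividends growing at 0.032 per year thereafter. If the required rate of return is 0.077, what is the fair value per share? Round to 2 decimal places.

£151.91

Deferred-dividend DDM. At t=7 the remaining stream is a growing perpetuity with first payment D_8 = 11.49.
V_7 = D_8/(r−g) = 11.49/(0.077−0.032) = 255.3333
P₀ = V_7/(1+r)^7 = 255.3333/(1+0.077)^7 = 151.9139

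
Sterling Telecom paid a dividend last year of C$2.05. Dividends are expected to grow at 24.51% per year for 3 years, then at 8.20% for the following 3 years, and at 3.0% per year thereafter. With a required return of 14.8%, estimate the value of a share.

Three-stage DDM. Project D₁…D_6; terminal Gordon value at t=6 with g = 0.03; discount at r = 0.148.
D_1 = 2.5525
D_2 = 3.1781
D_3 = 3.9570
D_4 = 4.2815
D_5 = 4.6326
D_6 = 5.0124
TV_6 = 5.1628/(0.148−0.03) = 43.7526
P₀ = Σ Dₜ/(1+r)ᵗ + TV_6/(1+r)^6 = 33.3424

C$33.34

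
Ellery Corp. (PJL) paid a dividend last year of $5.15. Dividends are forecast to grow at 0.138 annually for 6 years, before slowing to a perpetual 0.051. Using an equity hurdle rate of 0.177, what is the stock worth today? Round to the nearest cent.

Two-stage DDM. Project D₁…D_6 at 0.138, terminal growth 0.051, discount at r = 0.177.
D_1 = 5.8607
D_2 = 6.6695
D_3 = 7.5899
D_4 = 8.6373
D_5 = 9.8292
D_6 = 11.1856
Terminal value at t=6: TV = D_7/(r−g) = 11.7561/(0.177−0.051) = 93.3024
P₀ = 5.8607/(1+0.177)^1 + 6.6695/(1+0.177)^2 + 7.5899/(1+0.177)^3 + 8.6373/(1+0.177)^4 + 9.8292/(1+0.177)^5 + 11.1856/(1+0.177)^6 + 93.3024/(1+0.177)^6 = 62.6020

$62.60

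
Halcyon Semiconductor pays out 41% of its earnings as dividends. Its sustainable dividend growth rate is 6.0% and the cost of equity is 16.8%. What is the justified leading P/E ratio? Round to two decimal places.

3.80

Justified leading P/E = b/(r−g) = 0.41/(0.168−0.06) = 3.7963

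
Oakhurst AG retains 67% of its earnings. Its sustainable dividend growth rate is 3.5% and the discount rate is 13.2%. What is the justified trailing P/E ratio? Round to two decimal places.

3.52

Payout ratio b = 1 − 0.67 = 0.33.
Justified trailing P/E = b(1+g)/(r−g) = 0.33×(1+0.035)/(0.132−0.035) = 3.5211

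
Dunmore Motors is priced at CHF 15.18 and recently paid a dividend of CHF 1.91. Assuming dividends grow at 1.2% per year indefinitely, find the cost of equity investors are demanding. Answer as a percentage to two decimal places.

Rearranging the constant-growth DDM: r = D₁/P₀ + g.
D₁ = 1.91 × (1 + 0.012) = 1.9329.
r = 1.9329 / 15.18 + 0.012 = 0.12733 + 0.012 = 0.13933

13.93%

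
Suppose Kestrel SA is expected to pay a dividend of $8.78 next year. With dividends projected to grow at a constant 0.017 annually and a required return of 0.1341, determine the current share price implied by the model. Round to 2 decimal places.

$74.98

Gordon growth model: P₀ = D₁/(r − g), with D₁ = 8.78 given directly.
P₀ = 8.7800 / (0.1341 − 0.017) = 8.7800 / 0.1171 = 74.9787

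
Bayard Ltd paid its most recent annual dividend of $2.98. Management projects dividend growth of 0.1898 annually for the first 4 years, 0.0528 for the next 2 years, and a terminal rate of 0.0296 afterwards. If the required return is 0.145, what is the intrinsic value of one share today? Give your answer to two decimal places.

Three-stage DDM. Project D₁…D_6; terminal Gordon value at t=6 with g = 0.0296; discount at r = 0.145.
D_1 = 3.5456
D_2 = 4.2186
D_3 = 5.0192
D_4 = 5.9719
D_5 = 6.2872
D_6 = 6.6192
TV_6 = 6.8151/(0.145−0.0296) = 59.0563
P₀ = Σ Dₜ/(1+r)ᵗ + TV_6/(1+r)^6 = 45.4726

$45.47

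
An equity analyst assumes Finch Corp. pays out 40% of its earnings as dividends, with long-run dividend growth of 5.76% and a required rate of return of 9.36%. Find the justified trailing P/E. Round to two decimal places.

11.75

Justified trailing P/E = b(1+g)/(r−g) = 0.40×(1+0.0576)/(0.0936−0.0576) = 11.7511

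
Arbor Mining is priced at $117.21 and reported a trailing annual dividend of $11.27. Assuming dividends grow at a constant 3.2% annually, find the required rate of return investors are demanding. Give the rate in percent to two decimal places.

Rearranging the constant-growth DDM: r = D₁/P₀ + g.
D₁ = 11.27 × (1 + 0.032) = 11.6306.
r = 11.6306 / 117.21 + 0.032 = 0.09923 + 0.032 = 0.13123

13.12%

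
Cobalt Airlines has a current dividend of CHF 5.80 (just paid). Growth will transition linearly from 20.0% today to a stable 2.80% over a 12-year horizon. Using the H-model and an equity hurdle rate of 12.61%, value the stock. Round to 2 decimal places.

H-model: P₀ = D₀[(1+g_L) + H(g_S−g_L)]/(r−g_L), with H = 12/2 = 6.
P₀ = 5.80 × [(1+0.028) + 6×(0.2−0.028)] / (0.1261−0.028)
   = 5.80 × 2.0600 / 0.0981 = 121.7941

CHF 121.79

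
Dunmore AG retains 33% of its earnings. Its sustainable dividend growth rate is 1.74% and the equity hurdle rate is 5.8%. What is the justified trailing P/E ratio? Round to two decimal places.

Payout ratio b = 1 − 0.33 = 0.67.
Justified trailing P/E = b(1+g)/(r−g) = 0.67×(1+0.0174)/(0.058−0.0174) = 16.7896

16.79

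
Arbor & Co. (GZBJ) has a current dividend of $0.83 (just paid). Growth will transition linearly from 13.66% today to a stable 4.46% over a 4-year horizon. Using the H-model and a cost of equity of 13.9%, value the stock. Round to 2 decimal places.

$10.80

H-model: P₀ = D₀[(1+g_L) + H(g_S−g_L)]/(r−g_L), with H = 4/2 = 2.
P₀ = 0.83 × [(1+0.0446) + 2×(0.1366−0.0446)] / (0.139−0.0446)
   = 0.83 × 1.2286 / 0.0944 = 10.8023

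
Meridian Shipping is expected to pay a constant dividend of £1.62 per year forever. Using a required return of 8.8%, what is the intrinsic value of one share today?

Zero-growth DDM (perpetuity): P₀ = D/r = 1.62 / 0.088 = 18.4091

£18.41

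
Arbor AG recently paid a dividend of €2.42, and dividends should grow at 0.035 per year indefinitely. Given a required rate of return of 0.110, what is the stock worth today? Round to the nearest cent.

€33.40

Gordon growth model: P₀ = D₁/(r − g). D₁ = 2.42 × (1 + 0.035) = 2.5047.
P₀ = 2.5047 / (0.11 − 0.035) = 2.5047 / 0.075 = 33.3960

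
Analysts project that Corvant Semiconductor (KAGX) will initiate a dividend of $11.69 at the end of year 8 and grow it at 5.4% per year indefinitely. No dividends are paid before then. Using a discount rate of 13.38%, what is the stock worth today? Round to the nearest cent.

Deferred-dividend DDM. At t=7 the remaining stream is a growing perpetuity with first payment D_8 = 11.69.
V_7 = D_8/(r−g) = 11.69/(0.1338−0.054) = 146.4912
P₀ = V_7/(1+r)^7 = 146.4912/(1+0.1338)^7 = 60.8214

$60.82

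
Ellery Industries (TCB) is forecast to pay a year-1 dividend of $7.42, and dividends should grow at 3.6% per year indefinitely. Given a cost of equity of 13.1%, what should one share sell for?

Gordon growth model: P₀ = D₁/(r − g), with D₁ = 7.42 given directly.
P₀ = 7.4200 / (0.131 − 0.036) = 7.4200 / 0.095 = 78.1053

$78.11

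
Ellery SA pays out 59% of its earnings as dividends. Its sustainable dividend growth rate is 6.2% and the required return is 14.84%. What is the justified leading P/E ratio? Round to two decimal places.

6.83

Justified leading P/E = b/(r−g) = 0.59/(0.1484−0.062) = 6.8287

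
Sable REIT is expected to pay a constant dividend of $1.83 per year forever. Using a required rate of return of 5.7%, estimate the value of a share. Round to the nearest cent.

Zero-growth DDM (perpetuity): P₀ = D/r = 1.83 / 0.057 = 32.1053

$32.11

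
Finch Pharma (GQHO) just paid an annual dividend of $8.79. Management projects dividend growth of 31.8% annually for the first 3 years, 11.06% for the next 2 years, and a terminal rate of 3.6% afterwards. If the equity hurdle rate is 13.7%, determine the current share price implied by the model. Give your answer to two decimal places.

Three-stage DDM. Project D₁…D_5; terminal Gordon value at t=5 with g = 0.036; discount at r = 0.137.
D_1 = 11.5852
D_2 = 15.2693
D_3 = 20.1250
D_4 = 22.3508
D_5 = 24.8228
TV_5 = 25.7164/(0.137−0.036) = 254.6178
P₀ = Σ Dₜ/(1+r)ᵗ + TV_5/(1+r)^5 = 196.1234

$196.12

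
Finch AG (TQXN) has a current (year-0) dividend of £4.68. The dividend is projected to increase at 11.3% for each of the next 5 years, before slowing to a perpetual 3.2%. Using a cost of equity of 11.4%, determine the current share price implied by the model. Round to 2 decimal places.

£81.97

Two-stage DDM. Project D₁…D_5 at 0.113, terminal growth 0.032, discount at r = 0.114.
D_1 = 5.2088
D_2 = 5.7974
D_3 = 6.4525
D_4 = 7.1817
D_5 = 7.9932
Terminal value at t=5: TV = D_6/(r−g) = 8.2490/(0.114−0.032) = 100.5976
P₀ = 5.2088/(1+0.114)^1 + 5.7974/(1+0.114)^2 + 6.4525/(1+0.114)^3 + 7.1817/(1+0.114)^4 + 7.9932/(1+0.114)^5 + 100.5976/(1+0.114)^5 = 81.9727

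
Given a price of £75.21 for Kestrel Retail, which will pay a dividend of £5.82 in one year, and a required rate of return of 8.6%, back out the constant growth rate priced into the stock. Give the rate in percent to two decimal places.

0.86%

From P₀ = D₁/(r − g), the implied growth is g = r − D₁/P₀.
g = 0.086 − 5.82/75.21 = 0.086 − 0.07738 = 0.00862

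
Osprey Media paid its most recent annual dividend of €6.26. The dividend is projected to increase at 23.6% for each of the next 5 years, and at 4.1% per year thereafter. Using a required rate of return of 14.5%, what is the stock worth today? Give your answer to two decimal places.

€131.45

Two-stage DDM. Project D₁…D_5 at 0.236, terminal growth 0.041, discount at r = 0.145.
D_1 = 7.7374
D_2 = 9.5634
D_3 = 11.8203
D_4 = 14.6099
D_5 = 18.0579
Terminal value at t=5: TV = D_6/(r−g) = 18.7982/(0.145−0.041) = 180.7524
P₀ = 7.7374/(1+0.145)^1 + 9.5634/(1+0.145)^2 + 11.8203/(1+0.145)^3 + 14.6099/(1+0.145)^4 + 18.0579/(1+0.145)^5 + 180.7524/(1+0.145)^5 = 131.4475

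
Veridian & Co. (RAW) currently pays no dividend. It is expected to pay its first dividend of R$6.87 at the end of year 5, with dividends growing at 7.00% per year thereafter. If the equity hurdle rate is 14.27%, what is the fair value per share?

R$55.42

Deferred-dividend DDM. At t=4 the remaining stream is a growing perpetuity with first payment D_5 = 6.87.
V_4 = D_5/(r−g) = 6.87/(0.1427−0.07) = 94.4979
P₀ = V_4/(1+r)^4 = 94.4979/(1+0.1427)^4 = 55.4234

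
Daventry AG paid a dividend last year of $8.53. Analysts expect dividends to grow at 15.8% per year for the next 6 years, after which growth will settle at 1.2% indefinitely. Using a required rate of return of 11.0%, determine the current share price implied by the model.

$173.07

Two-stage DDM. Project D₁…D_6 at 0.158, terminal growth 0.012, discount at r = 0.11.
D_1 = 9.8777
D_2 = 11.4384
D_3 = 13.2457
D_4 = 15.3385
D_5 = 17.7620
D_6 = 20.5684
Terminal value at t=6: TV = D_7/(r−g) = 20.8152/(0.11−0.012) = 212.4002
P₀ = 9.8777/(1+0.11)^1 + 11.4384/(1+0.11)^2 + 13.2457/(1+0.11)^3 + 15.3385/(1+0.11)^4 + 17.7620/(1+0.11)^5 + 20.5684/(1+0.11)^6 + 212.4002/(1+0.11)^6 = 173.0670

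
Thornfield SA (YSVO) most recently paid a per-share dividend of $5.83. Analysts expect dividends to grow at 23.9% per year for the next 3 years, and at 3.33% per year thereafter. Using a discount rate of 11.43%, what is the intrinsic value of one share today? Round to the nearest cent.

$123.94

Two-stage DDM. Project D₁…D_3 at 0.239, terminal growth 0.0333, discount at r = 0.1143.
D_1 = 7.2234
D_2 = 8.9498
D_3 = 11.0887
Terminal value at t=3: TV = D_4/(r−g) = 11.4580/(0.1143−0.0333) = 141.4568
P₀ = 7.2234/(1+0.1143)^1 + 8.9498/(1+0.1143)^2 + 11.0887/(1+0.1143)^3 + 141.4568/(1+0.1143)^3 = 123.9440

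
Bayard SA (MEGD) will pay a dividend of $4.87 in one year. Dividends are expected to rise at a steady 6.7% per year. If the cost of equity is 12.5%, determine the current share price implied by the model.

$83.97

Gordon growth model: P₀ = D₁/(r − g), with D₁ = 4.87 given directly.
P₀ = 4.8700 / (0.125 − 0.067) = 4.8700 / 0.058 = 83.9655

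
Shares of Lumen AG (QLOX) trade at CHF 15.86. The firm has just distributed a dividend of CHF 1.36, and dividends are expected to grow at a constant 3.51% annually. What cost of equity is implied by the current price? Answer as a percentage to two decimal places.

12.39%

Rearranging the constant-growth DDM: r = D₁/P₀ + g.
D₁ = 1.36 × (1 + 0.0351) = 1.4077.
r = 1.4077 / 15.86 + 0.0351 = 0.08876 + 0.0351 = 0.12386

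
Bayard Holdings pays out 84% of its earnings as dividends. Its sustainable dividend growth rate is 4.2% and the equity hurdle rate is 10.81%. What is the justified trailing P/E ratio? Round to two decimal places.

13.24

Justified trailing P/E = b(1+g)/(r−g) = 0.84×(1+0.042)/(0.1081−0.042) = 13.2418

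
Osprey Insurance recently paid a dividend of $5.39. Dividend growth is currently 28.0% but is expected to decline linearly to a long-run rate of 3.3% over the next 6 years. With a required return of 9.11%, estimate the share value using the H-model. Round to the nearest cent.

H-model: P₀ = D₀[(1+g_L) + H(g_S−g_L)]/(r−g_L), with H = 6/2 = 3.
P₀ = 5.39 × [(1+0.033) + 3×(0.28−0.033)] / (0.0911−0.033)
   = 5.39 × 1.7740 / 0.0581 = 164.5759

$164.58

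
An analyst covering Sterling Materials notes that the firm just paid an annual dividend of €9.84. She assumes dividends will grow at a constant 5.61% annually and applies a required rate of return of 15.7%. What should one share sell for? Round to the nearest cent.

€102.99

Gordon growth model: P₀ = D₁/(r − g). D₁ = 9.84 × (1 + 0.0561) = 10.3920.
P₀ = 10.3920 / (0.157 − 0.0561) = 10.3920 / 0.1009 = 102.9933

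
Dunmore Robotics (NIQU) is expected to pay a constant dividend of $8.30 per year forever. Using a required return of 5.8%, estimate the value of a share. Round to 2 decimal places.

Zero-growth DDM (perpetuity): P₀ = D/r = 8.30 / 0.058 = 143.1034

$143.10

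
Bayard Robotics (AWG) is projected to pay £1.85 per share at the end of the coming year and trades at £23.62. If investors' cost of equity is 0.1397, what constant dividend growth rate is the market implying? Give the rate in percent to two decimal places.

6.14%

From P₀ = D₁/(r − g), the implied growth is g = r − D₁/P₀.
g = 0.1397 − 1.85/23.62 = 0.1397 − 0.07832 = 0.06138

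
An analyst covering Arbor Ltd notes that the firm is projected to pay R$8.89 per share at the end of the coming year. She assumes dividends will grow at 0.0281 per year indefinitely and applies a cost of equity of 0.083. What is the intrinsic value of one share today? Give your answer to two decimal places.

R$161.93

Gordon growth model: P₀ = D₁/(r − g), with D₁ = 8.89 given directly.
P₀ = 8.8900 / (0.083 − 0.0281) = 8.8900 / 0.0549 = 161.9308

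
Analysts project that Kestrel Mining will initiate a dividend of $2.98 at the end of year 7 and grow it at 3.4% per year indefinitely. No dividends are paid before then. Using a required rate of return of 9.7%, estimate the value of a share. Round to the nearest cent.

Deferred-dividend DDM. At t=6 the remaining stream is a growing perpetuity with first payment D_7 = 2.98.
V_6 = D_7/(r−g) = 2.98/(0.097−0.034) = 47.3016
P₀ = V_6/(1+r)^6 = 47.3016/(1+0.097)^6 = 27.1416

$27.14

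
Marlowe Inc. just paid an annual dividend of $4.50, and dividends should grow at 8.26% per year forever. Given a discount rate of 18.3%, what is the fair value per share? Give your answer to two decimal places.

Gordon growth model: P₀ = D₁/(r − g). D₁ = 4.50 × (1 + 0.0826) = 4.8717.
P₀ = 4.8717 / (0.183 − 0.0826) = 4.8717 / 0.1004 = 48.5229

$48.52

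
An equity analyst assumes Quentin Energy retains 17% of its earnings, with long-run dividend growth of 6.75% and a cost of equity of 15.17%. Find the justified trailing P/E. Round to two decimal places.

Payout ratio b = 1 − 0.17 = 0.83.
Justified trailing P/E = b(1+g)/(r−g) = 0.83×(1+0.0675)/(0.1517−0.0675) = 10.5229

10.52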